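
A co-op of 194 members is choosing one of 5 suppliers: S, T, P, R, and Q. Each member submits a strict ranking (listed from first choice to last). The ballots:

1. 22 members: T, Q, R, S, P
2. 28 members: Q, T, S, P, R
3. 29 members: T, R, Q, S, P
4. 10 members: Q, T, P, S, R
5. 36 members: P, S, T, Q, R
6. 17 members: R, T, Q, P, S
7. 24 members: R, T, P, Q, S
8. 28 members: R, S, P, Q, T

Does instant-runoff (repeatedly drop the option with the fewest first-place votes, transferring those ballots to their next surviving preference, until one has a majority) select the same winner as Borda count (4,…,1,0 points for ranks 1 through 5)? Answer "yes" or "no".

yes

Instant-runoff — R1 S 0, T 51, P 36, R 69, Q 38 (S out); R2 T 51, P 36, R 69, Q 38 (P out); R3 T 87, R 69, Q 38 (Q out); R4 T 125, R 69 (T winner). Winner: T.
Borda — scores: S 309, T 513, P 313, R 407, Q 398. Winner: T.
The two methods agree.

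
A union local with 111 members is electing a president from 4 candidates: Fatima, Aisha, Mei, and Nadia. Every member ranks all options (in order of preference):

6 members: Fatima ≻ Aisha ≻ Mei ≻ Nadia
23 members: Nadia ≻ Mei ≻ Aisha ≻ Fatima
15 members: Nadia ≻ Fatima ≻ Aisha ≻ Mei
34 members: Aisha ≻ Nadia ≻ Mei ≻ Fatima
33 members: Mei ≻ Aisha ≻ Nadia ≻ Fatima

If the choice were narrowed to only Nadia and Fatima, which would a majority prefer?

Nadia

Voters preferring Nadia to Fatima: 105; preferring Fatima to Nadia: 6.
Nadia wins the head-to-head.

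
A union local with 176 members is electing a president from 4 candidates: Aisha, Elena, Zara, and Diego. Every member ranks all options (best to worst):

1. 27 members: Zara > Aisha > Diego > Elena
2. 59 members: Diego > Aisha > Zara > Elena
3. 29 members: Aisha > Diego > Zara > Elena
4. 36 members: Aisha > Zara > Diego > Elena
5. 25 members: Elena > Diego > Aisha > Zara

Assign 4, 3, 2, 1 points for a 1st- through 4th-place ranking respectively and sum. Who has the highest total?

Aisha

Aisha: 27·3 + 59·3 + 29·4 + 36·4 + 25·2 = 568
Elena: 27·1 + 59·1 + 29·1 + 36·1 + 25·4 = 251
Zara: 27·4 + 59·2 + 29·2 + 36·3 + 25·1 = 417
Diego: 27·2 + 59·4 + 29·3 + 36·2 + 25·3 = 524
Aisha has the highest Borda score (568).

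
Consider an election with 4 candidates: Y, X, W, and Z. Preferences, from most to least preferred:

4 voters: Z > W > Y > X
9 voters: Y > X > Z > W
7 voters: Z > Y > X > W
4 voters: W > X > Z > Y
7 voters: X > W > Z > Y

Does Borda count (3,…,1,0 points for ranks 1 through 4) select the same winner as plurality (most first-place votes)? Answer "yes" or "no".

Borda — scores: Y 45, X 54, W 34, Z 53. Winner: X.
Plurality — first-place votes: Y 9, X 7, W 4, Z 11. Winner: Z.
The two methods disagree.

no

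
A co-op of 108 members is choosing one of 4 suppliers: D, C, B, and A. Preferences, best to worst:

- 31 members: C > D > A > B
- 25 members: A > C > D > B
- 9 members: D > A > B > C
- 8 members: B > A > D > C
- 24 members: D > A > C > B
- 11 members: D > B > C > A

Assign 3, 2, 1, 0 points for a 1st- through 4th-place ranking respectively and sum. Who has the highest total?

D: 31·2 + 25·1 + 9·3 + 8·1 + 24·3 + 11·3 = 227
C: 31·3 + 25·2 + 9·0 + 8·0 + 24·1 + 11·1 = 178
B: 31·0 + 25·0 + 9·1 + 8·3 + 24·0 + 11·2 = 55
A: 31·1 + 25·3 + 9·2 + 8·2 + 24·2 + 11·0 = 188
D has the highest Borda score (227).

D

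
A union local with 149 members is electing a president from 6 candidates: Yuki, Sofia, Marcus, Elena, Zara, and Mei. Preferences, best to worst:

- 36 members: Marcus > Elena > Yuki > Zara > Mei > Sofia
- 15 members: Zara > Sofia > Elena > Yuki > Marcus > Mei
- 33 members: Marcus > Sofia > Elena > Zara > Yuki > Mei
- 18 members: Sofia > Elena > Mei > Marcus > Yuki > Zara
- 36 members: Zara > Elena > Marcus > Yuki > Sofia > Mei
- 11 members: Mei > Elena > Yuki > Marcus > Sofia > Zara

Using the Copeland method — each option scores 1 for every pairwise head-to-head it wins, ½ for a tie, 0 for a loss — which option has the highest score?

Elena

Yuki: beats Sofia and Mei; loses to Marcus, Elena, and Zara → score 2.
Sofia: beats Mei; loses to Yuki, Marcus, Elena, and Zara → score 1.
Marcus: beats Yuki, Sofia, Zara, and Mei; loses to Elena → score 4.
Elena: beats Yuki, Sofia, Marcus, Zara, and Mei → score 5.
Zara: beats Yuki, Sofia, and Mei; loses to Marcus and Elena → score 3.
Mei: loses to Yuki, Sofia, Marcus, Elena, and Zara → score 0.
Elena has the best pairwise record.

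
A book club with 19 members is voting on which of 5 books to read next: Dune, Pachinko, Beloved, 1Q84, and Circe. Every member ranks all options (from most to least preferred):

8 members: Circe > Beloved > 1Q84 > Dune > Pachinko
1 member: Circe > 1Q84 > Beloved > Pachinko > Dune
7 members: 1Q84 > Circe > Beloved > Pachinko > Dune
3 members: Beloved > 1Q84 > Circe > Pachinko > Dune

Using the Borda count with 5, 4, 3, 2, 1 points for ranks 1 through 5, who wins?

Circe

Dune: 8·2 + 1·1 + 7·1 + 3·1 = 27
Pachinko: 8·1 + 1·2 + 7·2 + 3·2 = 30
Beloved: 8·4 + 1·3 + 7·3 + 3·5 = 71
1Q84: 8·3 + 1·4 + 7·5 + 3·4 = 75
Circe: 8·5 + 1·5 + 7·4 + 3·3 = 82
Circe has the highest Borda score (82).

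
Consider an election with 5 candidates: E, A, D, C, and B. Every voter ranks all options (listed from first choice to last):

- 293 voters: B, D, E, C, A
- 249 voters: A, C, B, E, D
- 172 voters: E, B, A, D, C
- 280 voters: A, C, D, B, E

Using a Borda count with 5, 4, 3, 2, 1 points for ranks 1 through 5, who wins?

E: 293·3 + 249·2 + 172·5 + 280·1 = 2517
A: 293·1 + 249·5 + 172·3 + 280·5 = 3454
D: 293·4 + 249·1 + 172·2 + 280·3 = 2605
C: 293·2 + 249·4 + 172·1 + 280·4 = 2874
B: 293·5 + 249·3 + 172·4 + 280·2 = 3460
B has the highest Borda score (3460).

B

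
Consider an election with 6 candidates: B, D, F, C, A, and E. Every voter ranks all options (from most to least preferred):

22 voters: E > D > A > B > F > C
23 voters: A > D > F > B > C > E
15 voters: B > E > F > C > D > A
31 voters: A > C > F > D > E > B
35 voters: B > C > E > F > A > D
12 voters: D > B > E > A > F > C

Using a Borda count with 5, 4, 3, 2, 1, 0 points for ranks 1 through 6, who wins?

A

B: 22·2 + 23·2 + 15·5 + 31·0 + 35·5 + 12·4 = 388
D: 22·4 + 23·4 + 15·1 + 31·2 + 35·0 + 12·5 = 317
F: 22·1 + 23·3 + 15·3 + 31·3 + 35·2 + 12·1 = 311
C: 22·0 + 23·1 + 15·2 + 31·4 + 35·4 + 12·0 = 317
A: 22·3 + 23·5 + 15·0 + 31·5 + 35·1 + 12·2 = 395
E: 22·5 + 23·0 + 15·4 + 31·1 + 35·3 + 12·3 = 342
A has the highest Borda score (395).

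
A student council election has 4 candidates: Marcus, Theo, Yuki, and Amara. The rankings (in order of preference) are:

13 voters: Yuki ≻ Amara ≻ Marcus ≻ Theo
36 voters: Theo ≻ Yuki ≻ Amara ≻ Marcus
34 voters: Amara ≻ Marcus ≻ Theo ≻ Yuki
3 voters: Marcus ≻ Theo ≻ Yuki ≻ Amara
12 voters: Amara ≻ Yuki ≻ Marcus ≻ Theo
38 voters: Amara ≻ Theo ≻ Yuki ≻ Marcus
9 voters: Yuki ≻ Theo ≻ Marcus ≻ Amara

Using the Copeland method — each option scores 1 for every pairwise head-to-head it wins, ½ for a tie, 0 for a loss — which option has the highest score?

Marcus: loses to Theo, Yuki, and Amara → score 0.
Theo: beats Marcus and Yuki; loses to Amara → score 2.
Yuki: beats Marcus; loses to Theo and Amara → score 1.
Amara: beats Marcus, Theo, and Yuki → score 3.
Amara has the best pairwise record.

Amara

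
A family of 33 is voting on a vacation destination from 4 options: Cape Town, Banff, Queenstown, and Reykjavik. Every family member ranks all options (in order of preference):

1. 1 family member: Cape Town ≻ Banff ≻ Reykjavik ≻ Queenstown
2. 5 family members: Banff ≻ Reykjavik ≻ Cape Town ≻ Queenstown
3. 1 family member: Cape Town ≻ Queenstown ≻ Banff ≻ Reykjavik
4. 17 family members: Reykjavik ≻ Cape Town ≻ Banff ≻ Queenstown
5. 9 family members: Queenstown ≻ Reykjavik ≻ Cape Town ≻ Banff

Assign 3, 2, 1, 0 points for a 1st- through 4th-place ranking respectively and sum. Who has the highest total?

Reykjavik

Cape Town: 1·3 + 5·1 + 1·3 + 17·2 + 9·1 = 54
Banff: 1·2 + 5·3 + 1·1 + 17·1 + 9·0 = 35
Queenstown: 1·0 + 5·0 + 1·2 + 17·0 + 9·3 = 29
Reykjavik: 1·1 + 5·2 + 1·0 + 17·3 + 9·2 = 80
Reykjavik has the highest Borda score (80).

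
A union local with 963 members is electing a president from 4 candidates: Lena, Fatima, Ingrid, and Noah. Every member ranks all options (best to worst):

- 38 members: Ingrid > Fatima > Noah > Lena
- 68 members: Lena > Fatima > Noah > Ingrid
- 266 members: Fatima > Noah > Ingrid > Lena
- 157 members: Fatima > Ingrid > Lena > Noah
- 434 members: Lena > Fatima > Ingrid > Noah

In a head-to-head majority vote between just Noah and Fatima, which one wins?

Fatima

Voters preferring Noah to Fatima: 0; preferring Fatima to Noah: 963.
Fatima wins the head-to-head.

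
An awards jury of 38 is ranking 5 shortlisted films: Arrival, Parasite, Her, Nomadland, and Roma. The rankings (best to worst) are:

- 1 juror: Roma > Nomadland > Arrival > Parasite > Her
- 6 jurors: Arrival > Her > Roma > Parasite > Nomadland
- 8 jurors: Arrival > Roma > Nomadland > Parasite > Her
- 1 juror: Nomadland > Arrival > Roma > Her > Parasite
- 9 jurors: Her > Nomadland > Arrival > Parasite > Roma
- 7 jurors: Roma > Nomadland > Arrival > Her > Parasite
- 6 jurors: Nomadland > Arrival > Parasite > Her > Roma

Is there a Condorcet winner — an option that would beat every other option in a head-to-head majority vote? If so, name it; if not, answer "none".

none

Checking pairwise contests:
Nomadland beats Arrival 24–14.
Arrival beats Parasite 38–0.
Arrival beats Her 29–9.
Roma beats Nomadland 22–16.
Arrival beats Roma 30–8.
Every option loses at least one head-to-head, so there is no Condorcet winner.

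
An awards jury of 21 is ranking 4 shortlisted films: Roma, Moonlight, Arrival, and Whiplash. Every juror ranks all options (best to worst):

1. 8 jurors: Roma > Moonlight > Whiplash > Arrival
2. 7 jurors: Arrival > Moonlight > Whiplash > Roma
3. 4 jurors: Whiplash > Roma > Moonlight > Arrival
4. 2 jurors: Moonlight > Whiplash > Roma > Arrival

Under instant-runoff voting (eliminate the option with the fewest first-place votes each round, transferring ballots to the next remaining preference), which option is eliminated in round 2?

Whiplash

Round 1: Roma 8, Moonlight 2, Arrival 7, Whiplash 4. Eliminate Moonlight.
Round 2: Roma 8, Arrival 7, Whiplash 6. Eliminate Whiplash.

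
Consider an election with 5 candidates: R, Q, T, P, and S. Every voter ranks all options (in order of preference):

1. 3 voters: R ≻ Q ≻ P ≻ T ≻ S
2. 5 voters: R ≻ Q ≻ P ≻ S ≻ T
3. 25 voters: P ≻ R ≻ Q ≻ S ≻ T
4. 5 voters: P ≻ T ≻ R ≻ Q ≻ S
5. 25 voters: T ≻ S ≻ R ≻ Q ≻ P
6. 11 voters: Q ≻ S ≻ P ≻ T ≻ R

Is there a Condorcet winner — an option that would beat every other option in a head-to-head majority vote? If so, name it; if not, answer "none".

none

Checking pairwise contests:
T beats R 41–33.
R beats Q 63–11.
Q beats T 44–30.
Q beats P 44–30.
R beats S 38–36.
Every option loses at least one head-to-head, so there is no Condorcet winner.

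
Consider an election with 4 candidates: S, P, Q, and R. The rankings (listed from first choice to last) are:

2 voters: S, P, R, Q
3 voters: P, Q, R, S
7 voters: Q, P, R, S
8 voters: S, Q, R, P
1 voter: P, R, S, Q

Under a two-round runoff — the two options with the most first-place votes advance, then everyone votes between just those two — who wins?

S

Round 1 first-place votes: S 10, P 4, Q 7, R 0.
S and Q advance.
Runoff: S is preferred to Q by 11 voters; Q by 10.
S wins the runoff.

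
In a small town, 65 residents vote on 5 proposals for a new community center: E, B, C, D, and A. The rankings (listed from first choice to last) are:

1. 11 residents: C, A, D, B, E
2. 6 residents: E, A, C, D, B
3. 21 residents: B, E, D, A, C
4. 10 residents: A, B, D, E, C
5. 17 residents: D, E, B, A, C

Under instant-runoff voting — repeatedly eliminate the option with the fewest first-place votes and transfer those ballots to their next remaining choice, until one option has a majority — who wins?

Round 1: E 6, B 21, C 11, D 17, A 10. Eliminate E.
Round 2: B 21, C 11, D 17, A 16. Eliminate C.
Round 3: B 21, D 17, A 27. Eliminate D.
Round 4: B 38, A 27. B has a majority.

B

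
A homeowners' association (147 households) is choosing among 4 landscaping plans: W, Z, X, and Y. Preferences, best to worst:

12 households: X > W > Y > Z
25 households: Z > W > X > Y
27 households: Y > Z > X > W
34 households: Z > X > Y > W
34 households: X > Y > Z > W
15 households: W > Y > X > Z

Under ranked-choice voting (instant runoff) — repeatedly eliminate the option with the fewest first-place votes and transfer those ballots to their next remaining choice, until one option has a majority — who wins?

Z

Round 1: W 15, Z 59, X 46, Y 27. Eliminate W.
Round 2: Z 59, X 46, Y 42. Eliminate Y.
Round 3: Z 86, X 61. Z has a majority.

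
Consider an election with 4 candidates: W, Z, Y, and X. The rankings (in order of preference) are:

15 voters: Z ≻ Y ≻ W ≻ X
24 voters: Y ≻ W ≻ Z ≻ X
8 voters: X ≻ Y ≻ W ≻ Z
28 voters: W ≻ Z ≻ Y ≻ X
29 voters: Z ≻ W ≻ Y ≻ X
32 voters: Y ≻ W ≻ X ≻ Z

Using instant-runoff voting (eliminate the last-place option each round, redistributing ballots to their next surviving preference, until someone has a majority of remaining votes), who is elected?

Round 1: W 28, Z 44, Y 56, X 8. Eliminate X.
Round 2: W 28, Z 44, Y 64. Eliminate W.
Round 3: Z 72, Y 64. Z has a majority.

Z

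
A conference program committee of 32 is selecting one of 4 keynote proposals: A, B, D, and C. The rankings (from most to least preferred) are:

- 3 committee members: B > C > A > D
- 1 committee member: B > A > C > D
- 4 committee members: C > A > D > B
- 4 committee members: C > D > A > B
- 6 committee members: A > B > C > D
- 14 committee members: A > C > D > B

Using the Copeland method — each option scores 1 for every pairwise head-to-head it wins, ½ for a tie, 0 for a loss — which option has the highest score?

A: beats B, D, and C → score 3.
B: loses to A, D, and C → score 0.
D: beats B; loses to A and C → score 1.
C: beats B and D; loses to A → score 2.
A has the best pairwise record.

A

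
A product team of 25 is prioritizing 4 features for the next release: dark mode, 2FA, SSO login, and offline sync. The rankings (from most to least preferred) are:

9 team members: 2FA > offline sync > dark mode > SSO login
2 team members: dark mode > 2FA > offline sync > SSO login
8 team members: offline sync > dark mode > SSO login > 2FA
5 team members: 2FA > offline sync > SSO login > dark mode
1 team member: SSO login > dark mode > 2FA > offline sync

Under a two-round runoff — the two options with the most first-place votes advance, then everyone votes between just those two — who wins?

2FA

Round 1 first-place votes: dark mode 2, 2FA 14, SSO login 1, offline sync 8.
2FA and offline sync advance.
Runoff: 2FA is preferred to offline sync by 17 voters; offline sync by 8.
2FA wins the runoff.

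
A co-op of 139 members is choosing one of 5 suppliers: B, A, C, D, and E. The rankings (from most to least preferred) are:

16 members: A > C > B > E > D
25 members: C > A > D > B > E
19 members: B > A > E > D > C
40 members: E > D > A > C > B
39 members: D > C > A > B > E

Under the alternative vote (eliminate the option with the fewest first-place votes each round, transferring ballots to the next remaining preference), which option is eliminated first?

A

Round 1: B 19, A 16, C 25, D 39, E 40. Eliminate A.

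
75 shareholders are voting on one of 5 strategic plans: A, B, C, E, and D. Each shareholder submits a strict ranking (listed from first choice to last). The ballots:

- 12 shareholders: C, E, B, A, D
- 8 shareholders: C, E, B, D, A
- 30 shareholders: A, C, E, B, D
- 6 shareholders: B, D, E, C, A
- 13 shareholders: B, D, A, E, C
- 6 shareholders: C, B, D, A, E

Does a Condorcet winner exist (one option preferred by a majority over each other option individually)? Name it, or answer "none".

Checking pairwise contests:
B beats A 45–30.
C beats B 56–19.
A beats C 43–32.
A beats E 49–26.
A beats D 42–33.
Every option loses at least one head-to-head, so there is no Condorcet winner.

none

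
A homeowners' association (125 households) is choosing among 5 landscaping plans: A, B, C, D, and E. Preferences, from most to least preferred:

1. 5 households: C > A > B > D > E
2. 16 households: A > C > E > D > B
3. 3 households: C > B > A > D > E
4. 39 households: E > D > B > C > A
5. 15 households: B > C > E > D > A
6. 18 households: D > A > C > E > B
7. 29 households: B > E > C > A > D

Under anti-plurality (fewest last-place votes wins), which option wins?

C

Last-place votes: A 54, B 34, C 0, D 29, E 8.
C is ranked last by the fewest voters, so C wins.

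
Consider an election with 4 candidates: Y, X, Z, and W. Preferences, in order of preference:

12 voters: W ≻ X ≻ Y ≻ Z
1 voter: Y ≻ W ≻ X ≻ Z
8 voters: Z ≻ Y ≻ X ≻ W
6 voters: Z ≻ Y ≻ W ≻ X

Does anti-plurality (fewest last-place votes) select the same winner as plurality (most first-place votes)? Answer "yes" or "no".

Anti-plurality — last-place votes: Y 0, X 6, Z 13, W 8. Winner: Y.
Plurality — first-place votes: Y 1, X 0, Z 14, W 12. Winner: Z.
The two methods disagree.

no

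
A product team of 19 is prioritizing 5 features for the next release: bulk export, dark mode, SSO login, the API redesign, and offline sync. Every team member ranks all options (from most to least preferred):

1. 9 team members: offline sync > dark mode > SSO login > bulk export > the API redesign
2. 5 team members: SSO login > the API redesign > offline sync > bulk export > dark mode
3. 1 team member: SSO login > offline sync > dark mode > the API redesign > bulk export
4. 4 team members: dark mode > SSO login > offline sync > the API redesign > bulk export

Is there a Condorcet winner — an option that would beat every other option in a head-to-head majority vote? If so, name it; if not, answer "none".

Checking pairwise contests:
dark mode beats bulk export 14–5.
offline sync beats dark mode 15–4.
dark mode beats SSO login 13–6.
dark mode beats the API redesign 14–5.
SSO login beats offline sync 10–9.
Every option loses at least one head-to-head, so there is no Condorcet winner.

none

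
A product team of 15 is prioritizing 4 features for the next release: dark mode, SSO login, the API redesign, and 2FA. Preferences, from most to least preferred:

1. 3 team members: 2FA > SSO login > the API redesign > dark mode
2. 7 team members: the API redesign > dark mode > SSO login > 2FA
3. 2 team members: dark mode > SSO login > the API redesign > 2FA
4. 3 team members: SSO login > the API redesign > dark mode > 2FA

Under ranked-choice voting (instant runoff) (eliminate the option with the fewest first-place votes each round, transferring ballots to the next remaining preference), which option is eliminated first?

Round 1: dark mode 2, SSO login 3, the API redesign 7, 2FA 3. Eliminate dark mode.

dark mode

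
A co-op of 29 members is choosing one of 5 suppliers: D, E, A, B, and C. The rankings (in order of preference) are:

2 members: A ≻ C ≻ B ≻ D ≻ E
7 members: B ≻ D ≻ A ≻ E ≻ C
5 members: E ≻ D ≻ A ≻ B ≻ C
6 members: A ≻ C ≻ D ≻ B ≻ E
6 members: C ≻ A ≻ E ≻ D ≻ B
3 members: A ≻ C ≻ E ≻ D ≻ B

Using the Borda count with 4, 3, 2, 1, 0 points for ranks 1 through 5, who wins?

A

D: 2·1 + 7·3 + 5·3 + 6·2 + 6·1 + 3·1 = 59
E: 2·0 + 7·1 + 5·4 + 6·0 + 6·2 + 3·2 = 45
A: 2·4 + 7·2 + 5·2 + 6·4 + 6·3 + 3·4 = 86
B: 2·2 + 7·4 + 5·1 + 6·1 + 6·0 + 3·0 = 43
C: 2·3 + 7·0 + 5·0 + 6·3 + 6·4 + 3·3 = 57
A has the highest Borda score (86).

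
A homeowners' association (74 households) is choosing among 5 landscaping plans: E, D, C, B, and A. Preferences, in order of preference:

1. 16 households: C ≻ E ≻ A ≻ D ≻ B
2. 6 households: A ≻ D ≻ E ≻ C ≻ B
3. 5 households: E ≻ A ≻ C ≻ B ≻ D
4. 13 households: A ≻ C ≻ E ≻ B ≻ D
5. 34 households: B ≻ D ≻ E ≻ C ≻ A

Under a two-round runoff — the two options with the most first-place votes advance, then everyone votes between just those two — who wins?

A

Round 1 first-place votes: E 5, D 0, C 16, B 34, A 19.
B and A advance.
Runoff: B is preferred to A by 34 voters; A by 40.
A wins the runoff.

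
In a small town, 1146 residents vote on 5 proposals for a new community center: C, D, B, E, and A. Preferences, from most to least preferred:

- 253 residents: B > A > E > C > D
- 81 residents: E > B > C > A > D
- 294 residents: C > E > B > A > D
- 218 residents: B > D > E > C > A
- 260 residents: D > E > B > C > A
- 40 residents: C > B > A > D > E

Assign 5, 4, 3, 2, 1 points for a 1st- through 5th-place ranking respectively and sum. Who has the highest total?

B

C: 253·2 + 81·3 + 294·5 + 218·2 + 260·2 + 40·5 = 3375
D: 253·1 + 81·1 + 294·1 + 218·4 + 260·5 + 40·2 = 2880
B: 253·5 + 81·4 + 294·3 + 218·5 + 260·3 + 40·4 = 4501
E: 253·3 + 81·5 + 294·4 + 218·3 + 260·4 + 40·1 = 4074
A: 253·4 + 81·2 + 294·2 + 218·1 + 260·1 + 40·3 = 2360
B has the highest Borda score (4501).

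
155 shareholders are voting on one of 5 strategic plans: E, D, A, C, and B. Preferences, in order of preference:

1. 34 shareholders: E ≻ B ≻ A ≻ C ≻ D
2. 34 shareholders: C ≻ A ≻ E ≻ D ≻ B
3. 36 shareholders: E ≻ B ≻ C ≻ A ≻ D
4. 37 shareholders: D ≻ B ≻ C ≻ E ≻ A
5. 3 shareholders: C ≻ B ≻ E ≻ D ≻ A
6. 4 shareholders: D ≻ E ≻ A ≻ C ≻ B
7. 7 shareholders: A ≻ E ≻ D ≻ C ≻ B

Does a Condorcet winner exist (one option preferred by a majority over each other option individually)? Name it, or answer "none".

E

E vs D: 114–41 for E.
E vs A: 114–41 for E.
E vs C: 81–74 for E.
E vs B: 115–40 for E.
E beats every other option head-to-head.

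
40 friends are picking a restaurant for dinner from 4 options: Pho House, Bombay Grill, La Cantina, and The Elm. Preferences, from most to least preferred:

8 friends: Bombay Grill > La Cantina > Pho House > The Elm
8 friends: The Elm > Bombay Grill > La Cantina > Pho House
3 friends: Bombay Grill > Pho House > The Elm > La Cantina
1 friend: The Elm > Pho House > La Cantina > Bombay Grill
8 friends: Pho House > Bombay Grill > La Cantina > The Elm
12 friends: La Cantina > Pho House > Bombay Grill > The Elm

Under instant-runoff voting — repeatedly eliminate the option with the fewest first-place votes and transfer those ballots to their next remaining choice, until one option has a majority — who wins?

Round 1: Pho House 8, Bombay Grill 11, La Cantina 12, The Elm 9. Eliminate Pho House.
Round 2: Bombay Grill 19, La Cantina 12, The Elm 9. Eliminate The Elm.
Round 3: Bombay Grill 27, La Cantina 13. Bombay Grill has a majority.

Bombay Grill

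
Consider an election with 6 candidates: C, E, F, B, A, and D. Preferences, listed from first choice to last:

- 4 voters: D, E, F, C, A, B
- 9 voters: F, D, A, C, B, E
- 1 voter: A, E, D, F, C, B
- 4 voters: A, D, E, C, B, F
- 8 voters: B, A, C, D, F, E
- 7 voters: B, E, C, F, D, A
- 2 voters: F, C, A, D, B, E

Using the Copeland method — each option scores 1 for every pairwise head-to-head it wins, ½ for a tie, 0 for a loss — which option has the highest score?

D

C: beats E, F, and B; loses to A and D → score 3.
E: loses to C, F, B, A, and D → score 0.
F: beats E, A, and D; loses to C and B → score 3.
B: beats E and F; loses to C, A, and D → score 2.
A: beats C, E, and B; loses to F and D → score 3.
D: beats C, E, B, and A; loses to F → score 4.
D has the best pairwise record.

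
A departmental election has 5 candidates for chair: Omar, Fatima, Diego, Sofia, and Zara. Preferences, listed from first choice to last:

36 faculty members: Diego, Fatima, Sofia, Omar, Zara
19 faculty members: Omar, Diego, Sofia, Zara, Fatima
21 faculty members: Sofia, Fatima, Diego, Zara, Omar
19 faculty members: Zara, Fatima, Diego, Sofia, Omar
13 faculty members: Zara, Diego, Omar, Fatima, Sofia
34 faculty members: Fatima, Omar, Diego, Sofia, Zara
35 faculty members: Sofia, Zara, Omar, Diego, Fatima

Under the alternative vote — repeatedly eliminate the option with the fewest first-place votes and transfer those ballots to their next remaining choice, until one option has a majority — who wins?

Round 1: Omar 19, Fatima 34, Diego 36, Sofia 56, Zara 32. Eliminate Omar.
Round 2: Fatima 34, Diego 55, Sofia 56, Zara 32. Eliminate Zara.
Round 3: Fatima 53, Diego 68, Sofia 56. Eliminate Fatima.
Round 4: Diego 121, Sofia 56. Diego has a majority.

Diego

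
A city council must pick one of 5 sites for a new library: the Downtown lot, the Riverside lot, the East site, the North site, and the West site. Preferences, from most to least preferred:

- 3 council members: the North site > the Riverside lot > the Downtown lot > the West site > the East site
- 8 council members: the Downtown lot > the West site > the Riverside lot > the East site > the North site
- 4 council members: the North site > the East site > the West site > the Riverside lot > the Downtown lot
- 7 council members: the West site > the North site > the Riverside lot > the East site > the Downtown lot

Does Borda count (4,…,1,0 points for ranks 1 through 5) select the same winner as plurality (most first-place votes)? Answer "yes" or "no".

no

Borda — scores: the Downtown lot 38, the Riverside lot 43, the East site 27, the North site 49, the West site 63. Winner: the West site.
Plurality — first-place votes: the Downtown lot 8, the Riverside lot 0, the East site 0, the North site 7, the West site 7. Winner: the Downtown lot.
The two methods disagree.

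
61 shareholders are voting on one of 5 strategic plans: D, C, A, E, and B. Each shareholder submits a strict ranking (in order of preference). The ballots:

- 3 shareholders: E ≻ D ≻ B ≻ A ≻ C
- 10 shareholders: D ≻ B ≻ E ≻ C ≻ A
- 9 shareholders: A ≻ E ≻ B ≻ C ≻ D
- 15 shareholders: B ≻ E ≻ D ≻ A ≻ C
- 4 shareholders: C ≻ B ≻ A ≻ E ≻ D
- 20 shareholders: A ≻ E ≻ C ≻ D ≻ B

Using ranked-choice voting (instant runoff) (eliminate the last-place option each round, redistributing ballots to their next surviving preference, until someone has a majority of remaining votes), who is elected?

Round 1: D 10, C 4, A 29, E 3, B 15. Eliminate E.
Round 2: D 13, C 4, A 29, B 15. Eliminate C.
Round 3: D 13, A 29, B 19. Eliminate D.
Round 4: A 29, B 32. B has a majority.

B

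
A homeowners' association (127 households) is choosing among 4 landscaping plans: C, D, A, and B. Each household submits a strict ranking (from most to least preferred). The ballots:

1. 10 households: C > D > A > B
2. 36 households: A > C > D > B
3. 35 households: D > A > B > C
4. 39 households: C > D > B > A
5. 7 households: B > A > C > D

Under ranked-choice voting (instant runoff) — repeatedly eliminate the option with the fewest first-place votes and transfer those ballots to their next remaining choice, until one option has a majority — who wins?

Round 1: C 49, D 35, A 36, B 7. Eliminate B.
Round 2: C 49, D 35, A 43. Eliminate D.
Round 3: C 49, A 78. A has a majority.

A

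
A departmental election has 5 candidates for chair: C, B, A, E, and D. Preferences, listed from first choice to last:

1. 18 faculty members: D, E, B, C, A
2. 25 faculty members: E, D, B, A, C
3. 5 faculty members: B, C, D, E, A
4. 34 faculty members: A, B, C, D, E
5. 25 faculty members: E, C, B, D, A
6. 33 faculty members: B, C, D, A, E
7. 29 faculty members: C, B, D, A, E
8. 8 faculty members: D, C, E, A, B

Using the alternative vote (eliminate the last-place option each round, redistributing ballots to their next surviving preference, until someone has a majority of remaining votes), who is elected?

Round 1: C 29, B 38, A 34, E 50, D 26. Eliminate D.
Round 2: C 37, B 38, A 34, E 68. Eliminate A.
Round 3: C 37, B 72, E 68. Eliminate C.
Round 4: B 101, E 76. B has a majority.

B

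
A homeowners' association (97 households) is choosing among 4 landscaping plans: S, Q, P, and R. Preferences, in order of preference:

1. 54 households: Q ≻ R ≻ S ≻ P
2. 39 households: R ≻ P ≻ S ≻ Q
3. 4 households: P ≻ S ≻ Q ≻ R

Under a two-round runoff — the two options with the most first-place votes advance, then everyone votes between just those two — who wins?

Q

Round 1 first-place votes: S 0, Q 54, P 4, R 39.
Q and R advance.
Runoff: Q is preferred to R by 58 voters; R by 39.
Q wins the runoff.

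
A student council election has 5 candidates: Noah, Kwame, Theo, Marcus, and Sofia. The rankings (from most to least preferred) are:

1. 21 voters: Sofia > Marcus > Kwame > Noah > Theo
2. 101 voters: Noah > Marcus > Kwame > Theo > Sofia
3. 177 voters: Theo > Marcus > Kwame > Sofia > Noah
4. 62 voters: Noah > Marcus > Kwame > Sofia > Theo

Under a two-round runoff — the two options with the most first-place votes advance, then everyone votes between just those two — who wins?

Noah

Round 1 first-place votes: Noah 163, Kwame 0, Theo 177, Marcus 0, Sofia 21.
Theo and Noah advance.
Runoff: Theo is preferred to Noah by 177 voters; Noah by 184.
Noah wins the runoff.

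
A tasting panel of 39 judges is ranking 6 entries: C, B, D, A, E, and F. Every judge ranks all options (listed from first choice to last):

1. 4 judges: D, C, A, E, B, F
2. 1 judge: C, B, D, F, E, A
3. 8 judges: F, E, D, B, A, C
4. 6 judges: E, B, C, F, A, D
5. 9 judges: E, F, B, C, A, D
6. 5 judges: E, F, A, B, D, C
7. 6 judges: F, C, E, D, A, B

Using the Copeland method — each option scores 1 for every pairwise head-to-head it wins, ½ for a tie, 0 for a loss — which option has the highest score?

C: beats D and A; loses to B, E, and F → score 2.
B: beats C, D, and A; loses to E and F → score 3.
D: loses to C, B, A, E, and F → score 0.
A: beats D; loses to C, B, E, and F → score 1.
E: beats C, B, D, A, and F → score 5.
F: beats C, B, D, and A; loses to E → score 4.
E has the best pairwise record.

E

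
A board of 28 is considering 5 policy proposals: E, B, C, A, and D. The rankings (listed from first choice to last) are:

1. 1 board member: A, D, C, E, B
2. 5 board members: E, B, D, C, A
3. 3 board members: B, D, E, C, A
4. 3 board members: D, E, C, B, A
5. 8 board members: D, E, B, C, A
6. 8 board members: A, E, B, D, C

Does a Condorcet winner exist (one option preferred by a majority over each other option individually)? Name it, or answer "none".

none

Checking pairwise contests:
D beats E 15–13.
E beats B 25–3.
E beats C 27–1.
E beats A 19–9.
B beats D 16–12.
Every option loses at least one head-to-head, so there is no Condorcet winner.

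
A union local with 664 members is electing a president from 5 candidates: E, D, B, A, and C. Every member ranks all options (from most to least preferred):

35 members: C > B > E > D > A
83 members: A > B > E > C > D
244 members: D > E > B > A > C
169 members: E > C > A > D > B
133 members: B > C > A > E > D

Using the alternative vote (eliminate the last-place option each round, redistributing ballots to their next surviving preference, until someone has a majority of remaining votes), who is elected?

D

Round 1: E 169, D 244, B 133, A 83, C 35. Eliminate C.
Round 2: E 169, D 244, B 168, A 83. Eliminate A.
Round 3: E 169, D 244, B 251. Eliminate E.
Round 4: D 413, B 251. D has a majority.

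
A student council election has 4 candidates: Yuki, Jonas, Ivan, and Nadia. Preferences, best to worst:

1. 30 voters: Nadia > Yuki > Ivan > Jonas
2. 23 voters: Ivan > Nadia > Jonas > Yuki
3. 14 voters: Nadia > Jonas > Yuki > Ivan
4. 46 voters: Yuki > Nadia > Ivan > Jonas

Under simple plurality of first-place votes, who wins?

Yuki

First-place votes: Yuki 46, Jonas 0, Ivan 23, Nadia 44.
Yuki has the most first-place votes.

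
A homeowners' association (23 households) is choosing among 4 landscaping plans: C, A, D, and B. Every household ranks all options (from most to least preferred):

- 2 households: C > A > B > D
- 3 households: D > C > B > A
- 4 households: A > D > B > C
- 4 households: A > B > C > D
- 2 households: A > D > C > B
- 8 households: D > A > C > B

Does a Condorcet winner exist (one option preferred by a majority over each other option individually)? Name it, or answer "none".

A

A vs C: 18–5 for A.
A vs D: 12–11 for A.
A vs B: 20–3 for A.
A beats every other option head-to-head.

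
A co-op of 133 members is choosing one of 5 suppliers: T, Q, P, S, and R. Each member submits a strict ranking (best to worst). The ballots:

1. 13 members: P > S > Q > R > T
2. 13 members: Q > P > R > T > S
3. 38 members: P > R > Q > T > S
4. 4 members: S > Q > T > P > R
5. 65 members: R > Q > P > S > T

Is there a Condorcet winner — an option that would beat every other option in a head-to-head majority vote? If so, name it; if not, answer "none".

Checking pairwise contests:
Q beats T 133–0.
R beats Q 103–30.
Q beats P 82–51.
Q beats S 116–17.
P beats R 68–65.
Every option loses at least one head-to-head, so there is no Condorcet winner.

none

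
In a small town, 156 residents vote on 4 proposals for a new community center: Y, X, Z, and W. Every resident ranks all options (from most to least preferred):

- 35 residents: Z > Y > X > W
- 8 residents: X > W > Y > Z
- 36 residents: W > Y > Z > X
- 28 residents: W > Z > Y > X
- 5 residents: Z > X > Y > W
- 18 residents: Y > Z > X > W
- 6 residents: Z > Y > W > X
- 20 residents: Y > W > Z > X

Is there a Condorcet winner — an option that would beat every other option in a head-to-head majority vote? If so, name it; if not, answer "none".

Y

Y vs X: 143–13 for Y.
Y vs Z: 82–74 for Y.
Y vs W: 84–72 for Y.
Y beats every other option head-to-head.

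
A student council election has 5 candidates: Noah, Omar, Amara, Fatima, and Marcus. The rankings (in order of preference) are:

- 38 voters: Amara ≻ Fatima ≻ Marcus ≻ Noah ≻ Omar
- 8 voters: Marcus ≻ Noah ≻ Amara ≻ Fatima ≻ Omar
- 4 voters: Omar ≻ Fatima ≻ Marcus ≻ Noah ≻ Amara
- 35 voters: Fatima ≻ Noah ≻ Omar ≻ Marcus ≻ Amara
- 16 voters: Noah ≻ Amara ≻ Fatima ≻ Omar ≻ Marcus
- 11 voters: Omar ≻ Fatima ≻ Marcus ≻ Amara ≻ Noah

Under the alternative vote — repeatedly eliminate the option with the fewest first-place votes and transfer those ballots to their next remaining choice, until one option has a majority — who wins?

Round 1: Noah 16, Omar 15, Amara 38, Fatima 35, Marcus 8. Eliminate Marcus.
Round 2: Noah 24, Omar 15, Amara 38, Fatima 35. Eliminate Omar.
Round 3: Noah 24, Amara 38, Fatima 50. Eliminate Noah.
Round 4: Amara 62, Fatima 50. Amara has a majority.

Amara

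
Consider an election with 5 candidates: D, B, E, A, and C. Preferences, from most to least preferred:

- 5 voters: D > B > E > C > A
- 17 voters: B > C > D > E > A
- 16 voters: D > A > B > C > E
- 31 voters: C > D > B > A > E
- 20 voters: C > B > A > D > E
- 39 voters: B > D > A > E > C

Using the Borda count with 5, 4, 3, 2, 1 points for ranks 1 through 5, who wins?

D: 5·5 + 17·3 + 16·5 + 31·4 + 20·2 + 39·4 = 476
B: 5·4 + 17·5 + 16·3 + 31·3 + 20·4 + 39·5 = 521
E: 5·3 + 17·2 + 16·1 + 31·1 + 20·1 + 39·2 = 194
A: 5·1 + 17·1 + 16·4 + 31·2 + 20·3 + 39·3 = 325
C: 5·2 + 17·4 + 16·2 + 31·5 + 20·5 + 39·1 = 404
B has the highest Borda score (521).

B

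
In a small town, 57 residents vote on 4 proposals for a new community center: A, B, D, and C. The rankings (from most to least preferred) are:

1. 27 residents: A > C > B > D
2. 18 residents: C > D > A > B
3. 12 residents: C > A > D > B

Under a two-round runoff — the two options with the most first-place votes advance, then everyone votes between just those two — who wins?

Round 1 first-place votes: A 27, B 0, D 0, C 30.
C and A advance.
Runoff: C is preferred to A by 30 voters; A by 27.
C wins the runoff.

C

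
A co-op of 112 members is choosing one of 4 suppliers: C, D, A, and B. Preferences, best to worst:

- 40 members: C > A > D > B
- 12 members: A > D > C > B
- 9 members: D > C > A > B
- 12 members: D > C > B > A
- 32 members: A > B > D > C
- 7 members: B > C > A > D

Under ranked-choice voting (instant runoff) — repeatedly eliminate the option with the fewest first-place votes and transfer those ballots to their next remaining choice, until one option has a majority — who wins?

C

Round 1: C 40, D 21, A 44, B 7. Eliminate B.
Round 2: C 47, D 21, A 44. Eliminate D.
Round 3: C 68, A 44. C has a majority.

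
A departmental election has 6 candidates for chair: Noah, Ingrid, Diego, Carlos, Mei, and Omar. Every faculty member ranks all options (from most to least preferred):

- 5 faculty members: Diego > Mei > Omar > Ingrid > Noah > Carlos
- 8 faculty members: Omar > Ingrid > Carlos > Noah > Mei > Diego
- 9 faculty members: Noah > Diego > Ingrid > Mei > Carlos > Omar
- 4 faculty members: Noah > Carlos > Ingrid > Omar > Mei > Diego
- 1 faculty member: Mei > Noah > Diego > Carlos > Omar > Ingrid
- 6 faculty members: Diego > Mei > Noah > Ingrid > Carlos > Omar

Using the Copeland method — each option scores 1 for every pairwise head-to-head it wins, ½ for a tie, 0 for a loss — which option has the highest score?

Noah

Noah: beats Ingrid, Diego, Carlos, Mei, and Omar → score 5.
Ingrid: beats Carlos, Mei, and Omar; loses to Noah and Diego → score 3.
Diego: beats Ingrid, Carlos, Mei, and Omar; loses to Noah → score 4.
Carlos: beats Omar; loses to Noah, Ingrid, Diego, and Mei → score 1.
Mei: beats Carlos and Omar; loses to Noah, Ingrid, and Diego → score 2.
Omar: loses to Noah, Ingrid, Diego, Carlos, and Mei → score 0.
Noah has the best pairwise record.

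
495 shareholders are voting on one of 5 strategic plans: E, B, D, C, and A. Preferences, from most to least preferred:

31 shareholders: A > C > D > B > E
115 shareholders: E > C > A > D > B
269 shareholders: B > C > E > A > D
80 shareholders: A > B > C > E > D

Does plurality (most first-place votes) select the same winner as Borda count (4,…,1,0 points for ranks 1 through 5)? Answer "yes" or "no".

no

Plurality — first-place votes: E 115, B 269, D 0, C 0, A 111. Winner: B.
Borda — scores: E 1078, B 1347, D 177, C 1405, A 943. Winner: C.
The two methods disagree.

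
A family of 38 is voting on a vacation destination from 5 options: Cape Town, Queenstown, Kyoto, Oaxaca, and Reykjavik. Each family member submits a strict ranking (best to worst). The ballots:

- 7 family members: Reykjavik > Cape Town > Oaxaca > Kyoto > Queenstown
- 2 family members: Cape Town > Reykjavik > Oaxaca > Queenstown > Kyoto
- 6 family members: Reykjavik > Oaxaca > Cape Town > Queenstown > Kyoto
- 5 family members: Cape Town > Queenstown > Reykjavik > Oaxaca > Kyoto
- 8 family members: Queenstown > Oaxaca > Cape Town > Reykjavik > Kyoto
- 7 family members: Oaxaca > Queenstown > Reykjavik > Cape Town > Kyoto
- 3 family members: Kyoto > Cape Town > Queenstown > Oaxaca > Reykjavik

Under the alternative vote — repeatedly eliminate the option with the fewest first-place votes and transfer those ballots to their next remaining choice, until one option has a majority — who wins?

Queenstown

Round 1: Cape Town 7, Queenstown 8, Kyoto 3, Oaxaca 7, Reykjavik 13. Eliminate Kyoto.
Round 2: Cape Town 10, Queenstown 8, Oaxaca 7, Reykjavik 13. Eliminate Oaxaca.
Round 3: Cape Town 10, Queenstown 15, Reykjavik 13. Eliminate Cape Town.
Round 4: Queenstown 23, Reykjavik 15. Queenstown has a majority.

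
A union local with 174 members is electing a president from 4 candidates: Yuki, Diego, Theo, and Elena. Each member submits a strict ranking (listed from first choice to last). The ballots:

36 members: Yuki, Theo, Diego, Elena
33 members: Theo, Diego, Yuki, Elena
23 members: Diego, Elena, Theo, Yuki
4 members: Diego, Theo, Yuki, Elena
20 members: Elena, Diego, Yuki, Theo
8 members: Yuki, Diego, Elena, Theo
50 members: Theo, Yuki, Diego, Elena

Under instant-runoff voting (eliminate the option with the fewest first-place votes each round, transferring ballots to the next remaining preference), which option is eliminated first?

Round 1: Yuki 44, Diego 27, Theo 83, Elena 20. Eliminate Elena.

Elena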